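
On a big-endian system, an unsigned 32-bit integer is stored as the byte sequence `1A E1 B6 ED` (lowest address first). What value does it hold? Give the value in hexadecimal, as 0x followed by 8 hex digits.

0x1AE1B6ED

In big-endian order the high byte comes first in memory.
The bytes are already most-significant first: 0x1AE1B6ED.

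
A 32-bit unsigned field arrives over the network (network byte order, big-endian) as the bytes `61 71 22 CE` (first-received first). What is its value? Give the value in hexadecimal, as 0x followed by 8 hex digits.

Big-endian stores the most-significant byte at the lowest address.
The bytes are already most-significant first: 0x617122CE.

0x617122CE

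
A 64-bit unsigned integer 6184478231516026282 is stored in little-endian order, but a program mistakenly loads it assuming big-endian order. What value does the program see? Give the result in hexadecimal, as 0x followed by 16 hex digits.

6184478231516026282 in 64-bit hexadecimal is 0x55D3AE2F4EA615AA.
Stored little-endian, the bytes at ascending addresses are AA 15 A6 4E 2F AE D3 55.
Read back as big-endian, the last byte is least significant, giving 0xAA15A64E2FAED355.

0xAA15A64E2FAED355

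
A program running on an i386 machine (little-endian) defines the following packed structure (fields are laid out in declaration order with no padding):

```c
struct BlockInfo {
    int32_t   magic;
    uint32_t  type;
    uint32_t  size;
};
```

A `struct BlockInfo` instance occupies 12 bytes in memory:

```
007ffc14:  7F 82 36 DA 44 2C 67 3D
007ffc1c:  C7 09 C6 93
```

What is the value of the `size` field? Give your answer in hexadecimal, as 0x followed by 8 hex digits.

`size` follows `magic` (4 B), `type` (4 B), so it starts at offset 4 + 4 = 8 and occupies 4 bytes.
Bytes at offsets 8..11: C7 09 C6 93.
Little-endian: lowest address holds the least-significant byte.
Reassemble most-significant byte first: 93 C6 09 C7 → 0x93C609C7.

0x93C609C7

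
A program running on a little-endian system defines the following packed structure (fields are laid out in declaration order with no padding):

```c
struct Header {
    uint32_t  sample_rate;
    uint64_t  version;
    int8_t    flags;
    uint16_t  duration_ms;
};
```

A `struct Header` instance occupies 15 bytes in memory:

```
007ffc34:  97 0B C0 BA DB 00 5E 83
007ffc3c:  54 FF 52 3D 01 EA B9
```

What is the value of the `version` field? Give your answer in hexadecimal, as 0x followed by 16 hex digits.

`version` follows `sample_rate` (4 bytes), so it starts at byte offset 4 and occupies 8 bytes.
Bytes at offsets 4..11: DB 00 5E 83 54 FF 52 3D.
Little-endian stores the least-significant byte at the lowest address.
Reassemble most-significant byte first: 3D 52 FF 54 83 5E 00 DB → 0x3D52FF54835E00DB.

0x3D52FF54835E00DB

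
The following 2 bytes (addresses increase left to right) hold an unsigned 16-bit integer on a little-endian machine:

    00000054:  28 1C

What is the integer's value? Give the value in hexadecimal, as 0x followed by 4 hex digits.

Little-endian: lowest address holds the least-significant byte.
Reassemble most-significant byte first: 1C 28 → 0x1C28.

0x1C28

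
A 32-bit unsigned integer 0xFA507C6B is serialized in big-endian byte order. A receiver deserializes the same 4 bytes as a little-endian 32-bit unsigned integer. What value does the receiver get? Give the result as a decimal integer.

Stored big-endian, the bytes at ascending addresses are FA 50 7C 6B.
Read back as little-endian, the first byte is least significant, giving 0x6B7C50FA.
0x6B7C50FA = 1803309306.

1803309306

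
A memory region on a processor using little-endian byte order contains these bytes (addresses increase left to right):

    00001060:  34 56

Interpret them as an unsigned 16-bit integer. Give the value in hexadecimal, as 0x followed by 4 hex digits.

Little-endian: lowest address holds the least-significant byte.
Reassemble most-significant byte first: 56 34 → 0x5634.

0x5634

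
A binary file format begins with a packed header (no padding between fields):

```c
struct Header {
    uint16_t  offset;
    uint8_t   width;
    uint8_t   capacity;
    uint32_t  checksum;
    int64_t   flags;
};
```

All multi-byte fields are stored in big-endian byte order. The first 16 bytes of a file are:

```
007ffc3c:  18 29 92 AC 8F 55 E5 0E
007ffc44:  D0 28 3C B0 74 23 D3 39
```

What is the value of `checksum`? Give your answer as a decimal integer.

2404771086

`checksum` follows `offset` (2 B), `width` (1 B), `capacity` (1 B), so it starts at offset 2 + 1 + 1 = 4 and occupies 4 bytes.
Bytes at offsets 4..7: 8F 55 E5 0E.
Big-endian stores the most-significant byte at the lowest address.
The bytes are already most-significant first: 0x8F55E50E.
0x8F55E50E = 2404771086.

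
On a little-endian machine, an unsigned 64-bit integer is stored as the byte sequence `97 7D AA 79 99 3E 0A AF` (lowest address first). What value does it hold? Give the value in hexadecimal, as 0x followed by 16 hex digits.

In little-endian order the low byte comes first in memory.
Reassemble most-significant byte first: AF 0A 3E 99 79 AA 7D 97 → 0xAF0A3E9979AA7D97.

0xAF0A3E9979AA7D97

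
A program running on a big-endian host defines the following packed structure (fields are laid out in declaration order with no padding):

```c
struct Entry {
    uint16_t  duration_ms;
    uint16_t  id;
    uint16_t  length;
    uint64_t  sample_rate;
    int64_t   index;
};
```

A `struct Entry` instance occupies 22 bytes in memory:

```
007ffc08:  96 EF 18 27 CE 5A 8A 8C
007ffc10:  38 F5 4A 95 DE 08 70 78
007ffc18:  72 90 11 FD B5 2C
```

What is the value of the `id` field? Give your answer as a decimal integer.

6183

`id` follows `duration_ms` (2 bytes), so it starts at byte offset 2 and occupies 2 bytes.
Bytes at offsets 2..3: 18 27.
Big-endian: lowest address holds the most-significant byte.
The bytes are already most-significant first: 0x1827.
0x1827 = 6183.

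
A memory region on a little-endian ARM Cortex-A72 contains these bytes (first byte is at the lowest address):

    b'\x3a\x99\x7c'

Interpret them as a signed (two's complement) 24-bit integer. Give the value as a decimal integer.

8165690

Little-endian stores the least-significant byte at the lowest address.
Reassemble most-significant byte first: 7C 99 3A → 0x7C993A.
0x7C993A = 8165690.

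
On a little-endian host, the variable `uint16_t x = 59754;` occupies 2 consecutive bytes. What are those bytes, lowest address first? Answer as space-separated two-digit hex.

6A E9

59754 in hexadecimal, padded to 16 bits, is 0xE96A.
Split into bytes (most-significant first): E9 6A.
In little-endian order the low byte comes first in memory.
So at ascending addresses the bytes are 6A E9.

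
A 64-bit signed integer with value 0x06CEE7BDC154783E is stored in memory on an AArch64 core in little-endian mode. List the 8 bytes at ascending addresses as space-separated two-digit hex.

3E 78 54 C1 BD E7 CE 06

Split into bytes (most-significant first): 06 CE E7 BD C1 54 78 3E.
Little-endian: lowest address holds the least-significant byte.
So at ascending addresses the bytes are 3E 78 54 C1 BD E7 CE 06.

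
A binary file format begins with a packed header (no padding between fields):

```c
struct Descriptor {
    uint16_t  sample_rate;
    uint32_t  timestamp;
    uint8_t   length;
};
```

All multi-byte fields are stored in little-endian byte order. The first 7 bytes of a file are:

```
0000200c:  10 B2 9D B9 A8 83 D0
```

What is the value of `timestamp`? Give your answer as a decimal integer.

`timestamp` follows `sample_rate` (2 bytes), so it starts at byte offset 2 and occupies 4 bytes.
Bytes at offsets 2..5: 9D B9 A8 83.
In little-endian order the low byte comes first in memory.
Reassemble most-significant byte first: 83 A8 B9 9D → 0x83A8B99D.
0x83A8B99D = 2208872861.

2208872861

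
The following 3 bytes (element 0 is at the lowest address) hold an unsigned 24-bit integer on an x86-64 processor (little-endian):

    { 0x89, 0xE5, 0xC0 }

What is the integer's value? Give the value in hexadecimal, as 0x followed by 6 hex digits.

0xC0E589

Little-endian: lowest address holds the least-significant byte.
Reassemble most-significant byte first: C0 E5 89 → 0xC0E589.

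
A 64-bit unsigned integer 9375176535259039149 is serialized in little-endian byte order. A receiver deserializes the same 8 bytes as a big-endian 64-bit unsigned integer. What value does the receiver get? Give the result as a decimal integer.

9375176535259039149 in 64-bit hexadecimal is 0x821B516312B145AD.
Stored little-endian, the bytes at ascending addresses are AD 45 B1 12 63 51 1B 82.
Read back as big-endian, the last byte is least significant, giving 0xAD45B11263511B82.
0xAD45B11263511B82 = 12485580234488355714.

12485580234488355714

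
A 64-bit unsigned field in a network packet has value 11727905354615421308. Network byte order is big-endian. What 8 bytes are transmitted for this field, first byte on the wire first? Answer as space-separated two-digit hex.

A2 C1 E3 C8 6D 40 F9 7C

11727905354615421308 in hexadecimal, padded to 64 bits, is 0xA2C1E3C86D40F97C.
Split into bytes (most-significant first): A2 C1 E3 C8 6D 40 F9 7C.
In big-endian order the high byte comes first in memory.
So the memory order matches the most-significant-first order: A2 C1 E3 C8 6D 40 F9 7C.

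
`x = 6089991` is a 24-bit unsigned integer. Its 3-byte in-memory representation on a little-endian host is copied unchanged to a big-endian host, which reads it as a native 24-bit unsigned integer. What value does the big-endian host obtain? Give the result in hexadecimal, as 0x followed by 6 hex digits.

0x07ED5C

6089991 in 24-bit hexadecimal is 0x5CED07.
Stored little-endian, the bytes at ascending addresses are 07 ED 5C.
Read back as big-endian, the last byte is least significant, giving 0x07ED5C.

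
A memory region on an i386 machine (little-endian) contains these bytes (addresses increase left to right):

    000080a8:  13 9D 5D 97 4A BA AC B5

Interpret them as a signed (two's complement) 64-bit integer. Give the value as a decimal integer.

-5355701027320521453

In little-endian order the low byte comes first in memory.
Reassemble most-significant byte first: B5 AC BA 4A 97 5D 9D 13 → 0xB5ACBA4A975D9D13.
Top bit is set, so as a signed 64-bit value this is 0xB5ACBA4A975D9D13 − 2^64 = -5355701027320521453.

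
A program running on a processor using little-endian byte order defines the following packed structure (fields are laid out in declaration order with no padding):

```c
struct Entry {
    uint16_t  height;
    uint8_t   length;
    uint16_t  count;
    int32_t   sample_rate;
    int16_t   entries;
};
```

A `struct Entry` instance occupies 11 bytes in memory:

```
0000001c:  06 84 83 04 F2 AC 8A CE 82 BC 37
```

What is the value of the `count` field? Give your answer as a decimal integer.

`count` follows `height` (2 B), `length` (1 B), so it starts at offset 2 + 1 = 3 and occupies 2 bytes.
Bytes at offsets 3..4: 04 F2.
Little-endian: lowest address holds the least-significant byte.
Reassemble most-significant byte first: F2 04 → 0xF204.
0xF204 = 61956.

61956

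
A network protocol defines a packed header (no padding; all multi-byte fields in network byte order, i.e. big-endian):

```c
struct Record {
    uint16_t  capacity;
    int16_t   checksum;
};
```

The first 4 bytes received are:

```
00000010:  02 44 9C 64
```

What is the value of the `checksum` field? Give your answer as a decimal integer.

-25500

`checksum` follows `capacity` (2 bytes), so it starts at byte offset 2 and occupies 2 bytes.
Bytes at offsets 2..3: 9C 64.
Big-endian: lowest address holds the most-significant byte.
The bytes are already most-significant first: 0x9C64.
Top bit is set, so as a signed 16-bit value this is 0x9C64 − 2^16 = -25500.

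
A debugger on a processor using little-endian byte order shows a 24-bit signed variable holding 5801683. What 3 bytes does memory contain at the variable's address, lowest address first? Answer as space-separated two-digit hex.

D3 86 58

5801683 in hexadecimal, padded to 24 bits, is 0x5886D3.
Split into bytes (most-significant first): 58 86 D3.
In little-endian order the low byte comes first in memory.
So at ascending addresses the bytes are D3 86 58.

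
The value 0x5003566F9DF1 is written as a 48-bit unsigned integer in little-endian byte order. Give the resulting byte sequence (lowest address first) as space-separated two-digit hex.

F1 9D 6F 56 03 50

Split into bytes (most-significant first): 50 03 56 6F 9D F1.
Little-endian: lowest address holds the least-significant byte.
So at ascending addresses the bytes are F1 9D 6F 56 03 50.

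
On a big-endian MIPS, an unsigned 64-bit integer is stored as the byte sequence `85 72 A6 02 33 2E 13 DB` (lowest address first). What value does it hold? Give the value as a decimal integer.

9615930682768233435

Big-endian: lowest address holds the most-significant byte.
The bytes are already most-significant first: 0x8572A602332E13DB.
0x8572A602332E13DB = 9615930682768233435.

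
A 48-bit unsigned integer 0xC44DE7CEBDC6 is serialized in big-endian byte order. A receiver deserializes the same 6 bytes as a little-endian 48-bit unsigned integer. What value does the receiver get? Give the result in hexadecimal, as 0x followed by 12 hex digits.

0xC6BDCEE74DC4

Stored big-endian, the bytes at ascending addresses are C4 4D E7 CE BD C6.
Read back as little-endian, the first byte is least significant, giving 0xC6BDCEE74DC4.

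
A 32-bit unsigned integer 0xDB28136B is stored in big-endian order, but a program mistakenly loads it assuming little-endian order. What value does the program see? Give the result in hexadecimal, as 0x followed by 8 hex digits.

Stored big-endian, the bytes at ascending addresses are DB 28 13 6B.
Read back as little-endian, the first byte is least significant, giving 0x6B1328DB.

0x6B1328DB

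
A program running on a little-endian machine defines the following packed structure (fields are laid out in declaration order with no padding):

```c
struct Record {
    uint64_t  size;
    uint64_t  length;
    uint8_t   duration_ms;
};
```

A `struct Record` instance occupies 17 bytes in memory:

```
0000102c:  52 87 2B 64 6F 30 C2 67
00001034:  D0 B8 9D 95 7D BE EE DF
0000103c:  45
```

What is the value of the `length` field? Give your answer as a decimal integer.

16136043961505396944

`length` follows `size` (8 bytes), so it starts at byte offset 8 and occupies 8 bytes.
Bytes at offsets 8..15: D0 B8 9D 95 7D BE EE DF.
Little-endian: lowest address holds the least-significant byte.
Reassemble most-significant byte first: DF EE BE 7D 95 9D B8 D0 → 0xDFEEBE7D959DB8D0.
0xDFEEBE7D959DB8D0 = 16136043961505396944.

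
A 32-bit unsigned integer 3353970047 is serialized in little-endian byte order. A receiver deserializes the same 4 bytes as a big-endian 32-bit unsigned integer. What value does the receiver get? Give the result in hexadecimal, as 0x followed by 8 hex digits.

0x7F85E9C7

3353970047 in 32-bit hexadecimal is 0xC7E9857F.
Stored little-endian, the bytes at ascending addresses are 7F 85 E9 C7.
Read back as big-endian, the last byte is least significant, giving 0x7F85E9C7.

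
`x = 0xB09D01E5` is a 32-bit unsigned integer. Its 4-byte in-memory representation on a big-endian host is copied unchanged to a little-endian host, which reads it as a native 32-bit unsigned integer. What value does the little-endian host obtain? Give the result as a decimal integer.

3842088368

Stored big-endian, the bytes at ascending addresses are B0 9D 01 E5.
Read back as little-endian, the first byte is least significant, giving 0xE5019DB0.
0xE5019DB0 = 3842088368.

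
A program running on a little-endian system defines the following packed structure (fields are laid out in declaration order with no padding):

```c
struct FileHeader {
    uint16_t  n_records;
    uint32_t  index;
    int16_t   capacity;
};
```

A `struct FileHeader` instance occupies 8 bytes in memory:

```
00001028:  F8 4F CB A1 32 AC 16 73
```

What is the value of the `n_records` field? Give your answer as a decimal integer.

20472

`n_records` is the first field, at byte offset 0, occupying 2 bytes.
Bytes at offsets 0..1: F8 4F.
Little-endian: lowest address holds the least-significant byte.
Reassemble most-significant byte first: 4F F8 → 0x4FF8.
0x4FF8 = 20472.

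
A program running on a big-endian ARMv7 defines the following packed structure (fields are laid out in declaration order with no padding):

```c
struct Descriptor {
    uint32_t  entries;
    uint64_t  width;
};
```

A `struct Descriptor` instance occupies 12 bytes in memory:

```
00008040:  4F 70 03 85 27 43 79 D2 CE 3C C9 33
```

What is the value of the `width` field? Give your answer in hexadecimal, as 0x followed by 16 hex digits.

0x274379D2CE3CC933

`width` follows `entries` (4 bytes), so it starts at byte offset 4 and occupies 8 bytes.
Bytes at offsets 4..11: 27 43 79 D2 CE 3C C9 33.
Big-endian stores the most-significant byte at the lowest address.
The bytes are already most-significant first: 0x274379D2CE3CC933.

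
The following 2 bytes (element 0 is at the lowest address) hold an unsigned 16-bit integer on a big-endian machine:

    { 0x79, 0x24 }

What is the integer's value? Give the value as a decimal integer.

In big-endian order the high byte comes first in memory.
The bytes are already most-significant first: 0x7924.
0x7924 = 31012.

31012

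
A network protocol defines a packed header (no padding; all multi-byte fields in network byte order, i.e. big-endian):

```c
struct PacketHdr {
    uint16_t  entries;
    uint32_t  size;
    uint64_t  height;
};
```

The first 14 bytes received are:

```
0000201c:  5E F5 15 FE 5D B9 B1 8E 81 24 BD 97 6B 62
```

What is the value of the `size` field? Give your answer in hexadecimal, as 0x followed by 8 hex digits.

0x15FE5DB9

`size` follows `entries` (2 bytes), so it starts at byte offset 2 and occupies 4 bytes.
Bytes at offsets 2..5: 15 FE 5D B9.
Big-endian: lowest address holds the most-significant byte.
The bytes are already most-significant first: 0x15FE5DB9.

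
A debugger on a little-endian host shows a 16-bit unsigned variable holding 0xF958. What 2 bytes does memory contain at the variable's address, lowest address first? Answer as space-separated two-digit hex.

Split into bytes (most-significant first): F9 58.
In little-endian order the low byte comes first in memory.
So at ascending addresses the bytes are 58 F9.

58 F9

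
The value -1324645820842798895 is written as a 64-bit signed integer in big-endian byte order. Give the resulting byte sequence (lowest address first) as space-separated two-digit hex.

ED 9D E9 A4 EB 75 90 D1

Two's complement of -1324645820842798895 in 64 bits: 1324645820842798895 = 0x1262165B148A6F2F; invert → 0xED9DE9A4EB7590D0; add 1 → 0xED9DE9A4EB7590D1.
Split into bytes (most-significant first): ED 9D E9 A4 EB 75 90 D1.
Big-endian stores the most-significant byte at the lowest address.
So the memory order matches the most-significant-first order: ED 9D E9 A4 EB 75 90 D1.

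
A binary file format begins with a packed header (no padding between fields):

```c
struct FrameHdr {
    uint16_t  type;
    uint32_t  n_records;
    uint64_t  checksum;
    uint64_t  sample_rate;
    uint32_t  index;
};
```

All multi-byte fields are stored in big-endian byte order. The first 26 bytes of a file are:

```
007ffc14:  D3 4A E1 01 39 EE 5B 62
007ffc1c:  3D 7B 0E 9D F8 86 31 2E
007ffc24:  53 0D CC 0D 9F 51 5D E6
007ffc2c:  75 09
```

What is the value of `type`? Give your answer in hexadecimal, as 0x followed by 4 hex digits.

0xD34A

`type` is the first field, at byte offset 0, occupying 2 bytes.
Bytes at offsets 0..1: D3 4A.
Big-endian stores the most-significant byte at the lowest address.
The bytes are already most-significant first: 0xD34A.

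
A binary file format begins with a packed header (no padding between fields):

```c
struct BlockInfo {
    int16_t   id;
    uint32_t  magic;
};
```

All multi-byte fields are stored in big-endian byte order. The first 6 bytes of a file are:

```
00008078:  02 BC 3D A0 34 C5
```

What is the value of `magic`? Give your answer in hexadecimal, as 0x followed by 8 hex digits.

0x3DA034C5

`magic` follows `id` (2 bytes), so it starts at byte offset 2 and occupies 4 bytes.
Bytes at offsets 2..5: 3D A0 34 C5.
Big-endian stores the most-significant byte at the lowest address.
The bytes are already most-significant first: 0x3DA034C5.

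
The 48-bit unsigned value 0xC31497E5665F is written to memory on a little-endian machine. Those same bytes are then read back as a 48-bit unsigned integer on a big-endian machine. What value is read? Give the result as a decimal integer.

Stored little-endian, the bytes at ascending addresses are 5F 66 E5 97 14 C3.
Read back as big-endian, the last byte is least significant, giving 0x5F66E59714C3.
0x5F66E59714C3 = 104895543186627.

104895543186627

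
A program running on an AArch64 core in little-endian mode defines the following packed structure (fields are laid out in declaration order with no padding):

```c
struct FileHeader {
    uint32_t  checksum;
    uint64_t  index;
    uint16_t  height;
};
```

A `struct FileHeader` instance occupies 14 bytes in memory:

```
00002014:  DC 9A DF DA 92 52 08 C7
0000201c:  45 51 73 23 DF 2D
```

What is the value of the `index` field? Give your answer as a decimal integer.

2554474773783007890

`index` follows `checksum` (4 bytes), so it starts at byte offset 4 and occupies 8 bytes.
Bytes at offsets 4..11: 92 52 08 C7 45 51 73 23.
In little-endian order the low byte comes first in memory.
Reassemble most-significant byte first: 23 73 51 45 C7 08 52 92 → 0x23735145C7085292.
0x23735145C7085292 = 2554474773783007890.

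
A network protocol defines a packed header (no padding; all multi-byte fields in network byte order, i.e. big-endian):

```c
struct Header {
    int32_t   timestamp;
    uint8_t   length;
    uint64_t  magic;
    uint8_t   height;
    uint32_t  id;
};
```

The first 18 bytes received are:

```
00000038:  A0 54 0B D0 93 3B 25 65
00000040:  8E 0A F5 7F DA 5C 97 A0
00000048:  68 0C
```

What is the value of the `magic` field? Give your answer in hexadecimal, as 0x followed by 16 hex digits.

`magic` follows `timestamp` (4 B), `length` (1 B), so it starts at offset 4 + 1 = 5 and occupies 8 bytes.
Bytes at offsets 5..12: 3B 25 65 8E 0A F5 7F DA.
Big-endian stores the most-significant byte at the lowest address.
The bytes are already most-significant first: 0x3B25658E0AF57FDA.

0x3B25658E0AF57FDA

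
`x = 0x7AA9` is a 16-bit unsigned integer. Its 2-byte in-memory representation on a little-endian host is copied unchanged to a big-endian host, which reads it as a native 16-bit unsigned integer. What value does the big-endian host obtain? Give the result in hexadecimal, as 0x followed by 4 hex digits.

Stored little-endian, the bytes at ascending addresses are A9 7A.
Read back as big-endian, the last byte is least significant, giving 0xA97A.

0xA97A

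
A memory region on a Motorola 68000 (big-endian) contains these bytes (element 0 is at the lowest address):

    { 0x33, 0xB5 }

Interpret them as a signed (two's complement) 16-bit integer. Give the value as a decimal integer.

13237

In big-endian order the high byte comes first in memory.
The bytes are already most-significant first: 0x33B5.
0x33B5 = 13237.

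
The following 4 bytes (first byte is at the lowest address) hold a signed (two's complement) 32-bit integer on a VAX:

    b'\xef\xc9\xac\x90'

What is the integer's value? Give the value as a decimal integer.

Little-endian: lowest address holds the least-significant byte.
Reassemble most-significant byte first: 90 AC C9 EF → 0x90ACC9EF.
Top bit is set, so as a signed 32-bit value this is 0x90ACC9EF − 2^32 = -1867724305.

-1867724305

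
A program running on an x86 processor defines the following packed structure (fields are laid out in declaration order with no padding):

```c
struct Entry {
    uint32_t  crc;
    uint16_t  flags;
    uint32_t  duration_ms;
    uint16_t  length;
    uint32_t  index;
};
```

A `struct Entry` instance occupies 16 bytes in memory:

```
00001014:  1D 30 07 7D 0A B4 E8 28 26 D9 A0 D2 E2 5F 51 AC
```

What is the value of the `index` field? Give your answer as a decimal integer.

`index` follows `crc` (4 B), `flags` (2 B), `duration_ms` (4 B), `length` (2 B), so it starts at offset 4 + 2 + 4 + 2 = 12 and occupies 4 bytes.
Bytes at offsets 12..15: E2 5F 51 AC.
Little-endian: lowest address holds the least-significant byte.
Reassemble most-significant byte first: AC 51 5F E2 → 0xAC515FE2.
0xAC515FE2 = 2891014114.

2891014114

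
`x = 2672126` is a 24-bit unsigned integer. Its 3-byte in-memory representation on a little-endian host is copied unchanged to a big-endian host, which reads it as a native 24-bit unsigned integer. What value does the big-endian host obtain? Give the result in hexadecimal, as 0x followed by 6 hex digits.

0xFEC528

2672126 in 24-bit hexadecimal is 0x28C5FE.
Stored little-endian, the bytes at ascending addresses are FE C5 28.
Read back as big-endian, the last byte is least significant, giving 0xFEC528.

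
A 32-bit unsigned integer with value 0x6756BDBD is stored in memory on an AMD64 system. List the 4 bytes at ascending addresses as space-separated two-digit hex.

BD BD 56 67

Split into bytes (most-significant first): 67 56 BD BD.
Little-endian: lowest address holds the least-significant byte.
So at ascending addresses the bytes are BD BD 56 67.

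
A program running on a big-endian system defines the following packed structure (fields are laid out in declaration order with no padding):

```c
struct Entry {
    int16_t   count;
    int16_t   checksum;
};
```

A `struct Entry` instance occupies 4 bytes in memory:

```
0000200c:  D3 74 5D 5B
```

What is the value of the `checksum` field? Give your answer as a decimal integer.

`checksum` follows `count` (2 bytes), so it starts at byte offset 2 and occupies 2 bytes.
Bytes at offsets 2..3: 5D 5B.
Big-endian: lowest address holds the most-significant byte.
The bytes are already most-significant first: 0x5D5B.
0x5D5B = 23899.

23899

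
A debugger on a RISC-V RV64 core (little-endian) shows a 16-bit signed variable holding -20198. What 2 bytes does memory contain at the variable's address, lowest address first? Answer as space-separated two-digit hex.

Two's complement of -20198 in 16 bits: 20198 = 0x4EE6; invert → 0xB119; add 1 → 0xB11A.
Split into bytes (most-significant first): B1 1A.
Little-endian: lowest address holds the least-significant byte.
So at ascending addresses the bytes are 1A B1.

1A B1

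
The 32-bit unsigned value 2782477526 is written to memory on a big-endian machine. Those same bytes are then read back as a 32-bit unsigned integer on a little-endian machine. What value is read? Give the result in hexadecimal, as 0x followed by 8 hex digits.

2782477526 in 32-bit hexadecimal is 0xA5D93CD6.
Stored big-endian, the bytes at ascending addresses are A5 D9 3C D6.
Read back as little-endian, the first byte is least significant, giving 0xD63CD9A5.

0xD63CD9A5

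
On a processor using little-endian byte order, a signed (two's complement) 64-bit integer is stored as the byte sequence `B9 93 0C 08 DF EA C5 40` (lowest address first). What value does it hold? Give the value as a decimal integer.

4667394832473035705

Little-endian: lowest address holds the least-significant byte.
Reassemble most-significant byte first: 40 C5 EA DF 08 0C 93 B9 → 0x40C5EADF080C93B9.
0x40C5EADF080C93B9 = 4667394832473035705.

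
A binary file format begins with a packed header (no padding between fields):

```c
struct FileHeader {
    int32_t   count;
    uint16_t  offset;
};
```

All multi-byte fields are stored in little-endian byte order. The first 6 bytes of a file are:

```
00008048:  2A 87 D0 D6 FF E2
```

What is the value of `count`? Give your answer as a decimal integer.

-690976982

`count` is the first field, at byte offset 0, occupying 4 bytes.
Bytes at offsets 0..3: 2A 87 D0 D6.
Little-endian stores the least-significant byte at the lowest address.
Reassemble most-significant byte first: D6 D0 87 2A → 0xD6D0872A.
Top bit is set, so as a signed 32-bit value this is 0xD6D0872A − 2^32 = -690976982.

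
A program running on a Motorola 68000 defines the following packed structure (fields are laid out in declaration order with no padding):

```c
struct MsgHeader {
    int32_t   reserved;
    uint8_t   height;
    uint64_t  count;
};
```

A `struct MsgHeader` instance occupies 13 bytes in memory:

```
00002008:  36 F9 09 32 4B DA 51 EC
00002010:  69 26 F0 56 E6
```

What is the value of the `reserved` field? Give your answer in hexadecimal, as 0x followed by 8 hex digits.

0x36F90932

`reserved` is the first field, at byte offset 0, occupying 4 bytes.
Bytes at offsets 0..3: 36 F9 09 32.
In big-endian order the high byte comes first in memory.
The bytes are already most-significant first: 0x36F90932.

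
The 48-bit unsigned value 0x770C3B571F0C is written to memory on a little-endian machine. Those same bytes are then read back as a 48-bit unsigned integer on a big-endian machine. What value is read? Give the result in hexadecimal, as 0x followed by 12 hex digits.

Stored little-endian, the bytes at ascending addresses are 0C 1F 57 3B 0C 77.
Read back as big-endian, the last byte is least significant, giving 0x0C1F573B0C77.

0x0C1F573B0C77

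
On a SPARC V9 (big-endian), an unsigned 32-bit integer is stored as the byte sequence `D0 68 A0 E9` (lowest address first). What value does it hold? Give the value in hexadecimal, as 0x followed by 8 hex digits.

0xD068A0E9

In big-endian order the high byte comes first in memory.
The bytes are already most-significant first: 0xD068A0E9.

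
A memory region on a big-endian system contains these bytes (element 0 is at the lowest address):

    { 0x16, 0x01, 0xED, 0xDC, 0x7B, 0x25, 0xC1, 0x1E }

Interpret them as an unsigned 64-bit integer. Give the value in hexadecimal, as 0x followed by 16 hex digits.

In big-endian order the high byte comes first in memory.
The bytes are already most-significant first: 0x1601EDDC7B25C11E.

0x1601EDDC7B25C11E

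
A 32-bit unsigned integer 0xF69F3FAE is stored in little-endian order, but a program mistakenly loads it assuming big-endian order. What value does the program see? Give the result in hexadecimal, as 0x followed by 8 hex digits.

0xAE3F9FF6

Stored little-endian, the bytes at ascending addresses are AE 3F 9F F6.
Read back as big-endian, the last byte is least significant, giving 0xAE3F9FF6.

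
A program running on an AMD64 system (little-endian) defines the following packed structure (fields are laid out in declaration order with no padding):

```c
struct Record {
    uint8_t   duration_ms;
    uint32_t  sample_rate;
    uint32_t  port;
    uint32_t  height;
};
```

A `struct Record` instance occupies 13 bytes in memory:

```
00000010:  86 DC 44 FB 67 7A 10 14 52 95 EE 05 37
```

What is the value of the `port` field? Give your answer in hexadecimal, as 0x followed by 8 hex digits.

`port` follows `duration_ms` (1 B), `sample_rate` (4 B), so it starts at offset 1 + 4 = 5 and occupies 4 bytes.
Bytes at offsets 5..8: 7A 10 14 52.
Little-endian stores the least-significant byte at the lowest address.
Reassemble most-significant byte first: 52 14 10 7A → 0x5214107A.

0x5214107A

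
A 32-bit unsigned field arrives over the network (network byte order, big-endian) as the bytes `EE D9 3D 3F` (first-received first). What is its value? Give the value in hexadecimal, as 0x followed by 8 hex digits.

0xEED93D3F

In big-endian order the high byte comes first in memory.
The bytes are already most-significant first: 0xEED93D3F.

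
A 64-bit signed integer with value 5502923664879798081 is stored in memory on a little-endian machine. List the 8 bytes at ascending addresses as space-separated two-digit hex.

41 47 40 DF EA 4F 5E 4C

5502923664879798081 in hexadecimal, padded to 64 bits, is 0x4C5E4FEADF404741.
Split into bytes (most-significant first): 4C 5E 4F EA DF 40 47 41.
Little-endian stores the least-significant byte at the lowest address.
So at ascending addresses the bytes are 41 47 40 DF EA 4F 5E 4C.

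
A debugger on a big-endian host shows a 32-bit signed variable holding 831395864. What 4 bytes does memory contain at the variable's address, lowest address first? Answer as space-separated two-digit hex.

31 8E 18 18

831395864 in hexadecimal, padded to 32 bits, is 0x318E1818.
Split into bytes (most-significant first): 31 8E 18 18.
In big-endian order the high byte comes first in memory.
So the memory order matches the most-significant-first order: 31 8E 18 18.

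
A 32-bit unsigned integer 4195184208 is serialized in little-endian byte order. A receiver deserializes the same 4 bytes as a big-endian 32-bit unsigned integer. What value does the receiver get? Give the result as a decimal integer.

1349389818

4195184208 in 32-bit hexadecimal is 0xFA0D6E50.
Stored little-endian, the bytes at ascending addresses are 50 6E 0D FA.
Read back as big-endian, the last byte is least significant, giving 0x506E0DFA.
0x506E0DFA = 1349389818.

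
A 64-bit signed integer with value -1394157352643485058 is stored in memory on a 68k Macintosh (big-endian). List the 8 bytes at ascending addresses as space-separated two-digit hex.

EC A6 F5 46 3A AF A2 7E

Two's complement of -1394157352643485058 in 64 bits: 1394157352643485058 = 0x13590AB9C5505D82; invert → 0xECA6F5463AAFA27D; add 1 → 0xECA6F5463AAFA27E.
Split into bytes (most-significant first): EC A6 F5 46 3A AF A2 7E.
Big-endian: lowest address holds the most-significant byte.
So the memory order matches the most-significant-first order: EC A6 F5 46 3A AF A2 7E.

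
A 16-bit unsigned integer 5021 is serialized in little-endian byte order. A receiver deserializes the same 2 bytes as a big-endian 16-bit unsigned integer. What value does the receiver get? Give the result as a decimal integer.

40211

5021 in 16-bit hexadecimal is 0x139D.
Stored little-endian, the bytes at ascending addresses are 9D 13.
Read back as big-endian, the last byte is least significant, giving 0x9D13.
0x9D13 = 40211.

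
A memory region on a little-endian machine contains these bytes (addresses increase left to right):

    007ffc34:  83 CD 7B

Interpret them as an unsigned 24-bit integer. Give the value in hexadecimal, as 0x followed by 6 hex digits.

Little-endian stores the least-significant byte at the lowest address.
Reassemble most-significant byte first: 7B CD 83 → 0x7BCD83.

0x7BCD83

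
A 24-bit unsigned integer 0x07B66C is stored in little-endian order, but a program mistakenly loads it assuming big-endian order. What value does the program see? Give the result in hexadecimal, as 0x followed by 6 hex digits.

Stored little-endian, the bytes at ascending addresses are 6C B6 07.
Read back as big-endian, the last byte is least significant, giving 0x6CB607.

0x6CB607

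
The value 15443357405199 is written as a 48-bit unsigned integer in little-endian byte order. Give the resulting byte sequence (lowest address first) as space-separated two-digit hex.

15443357405199 in hexadecimal, padded to 48 bits, is 0x0E0BAFD5100F.
Split into bytes (most-significant first): 0E 0B AF D5 10 0F.
Little-endian: lowest address holds the least-significant byte.
So at ascending addresses the bytes are 0F 10 D5 AF 0B 0E.

0F 10 D5 AF 0B 0E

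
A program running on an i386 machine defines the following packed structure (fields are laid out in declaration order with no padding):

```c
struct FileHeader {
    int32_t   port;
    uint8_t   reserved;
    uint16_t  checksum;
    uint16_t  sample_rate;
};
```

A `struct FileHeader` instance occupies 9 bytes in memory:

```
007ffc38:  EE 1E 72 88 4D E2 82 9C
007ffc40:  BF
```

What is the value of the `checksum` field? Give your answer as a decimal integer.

`checksum` follows `port` (4 B), `reserved` (1 B), so it starts at offset 4 + 1 = 5 and occupies 2 bytes.
Bytes at offsets 5..6: E2 82.
Little-endian stores the least-significant byte at the lowest address.
Reassemble most-significant byte first: 82 E2 → 0x82E2.
0x82E2 = 33506.

33506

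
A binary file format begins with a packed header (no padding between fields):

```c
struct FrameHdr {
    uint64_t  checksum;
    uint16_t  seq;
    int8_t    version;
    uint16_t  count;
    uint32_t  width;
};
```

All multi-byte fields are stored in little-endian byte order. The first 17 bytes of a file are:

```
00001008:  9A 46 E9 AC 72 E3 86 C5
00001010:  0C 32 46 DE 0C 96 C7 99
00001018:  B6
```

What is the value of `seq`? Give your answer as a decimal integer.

`seq` follows `checksum` (8 bytes), so it starts at byte offset 8 and occupies 2 bytes.
Bytes at offsets 8..9: 0C 32.
Little-endian: lowest address holds the least-significant byte.
Reassemble most-significant byte first: 32 0C → 0x320C.
0x320C = 12812.

12812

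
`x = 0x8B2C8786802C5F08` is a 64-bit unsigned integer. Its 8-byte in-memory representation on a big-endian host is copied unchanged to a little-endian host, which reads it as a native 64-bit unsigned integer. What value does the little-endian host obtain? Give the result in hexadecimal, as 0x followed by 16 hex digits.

Stored big-endian, the bytes at ascending addresses are 8B 2C 87 86 80 2C 5F 08.
Read back as little-endian, the first byte is least significant, giving 0x085F2C8086872C8B.

0x085F2C8086872C8B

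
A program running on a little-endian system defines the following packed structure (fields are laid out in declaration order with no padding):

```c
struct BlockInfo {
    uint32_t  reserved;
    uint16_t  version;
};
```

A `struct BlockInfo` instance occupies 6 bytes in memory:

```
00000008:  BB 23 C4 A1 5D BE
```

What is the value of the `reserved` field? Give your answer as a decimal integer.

2713985979

`reserved` is the first field, at byte offset 0, occupying 4 bytes.
Bytes at offsets 0..3: BB 23 C4 A1.
Little-endian stores the least-significant byte at the lowest address.
Reassemble most-significant byte first: A1 C4 23 BB → 0xA1C423BB.
0xA1C423BB = 2713985979.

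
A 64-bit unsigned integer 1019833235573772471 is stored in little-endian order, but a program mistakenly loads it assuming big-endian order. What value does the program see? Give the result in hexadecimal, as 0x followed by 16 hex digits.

1019833235573772471 in 64-bit hexadecimal is 0x0E272CECA88310B7.
Stored little-endian, the bytes at ascending addresses are B7 10 83 A8 EC 2C 27 0E.
Read back as big-endian, the last byte is least significant, giving 0xB71083A8EC2C270E.

0xB71083A8EC2C270E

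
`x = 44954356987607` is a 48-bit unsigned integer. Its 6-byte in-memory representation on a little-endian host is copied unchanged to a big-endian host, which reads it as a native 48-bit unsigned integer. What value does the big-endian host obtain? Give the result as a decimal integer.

237178743480872

44954356987607 in 48-bit hexadecimal is 0x28E2C07AB6D7.
Stored little-endian, the bytes at ascending addresses are D7 B6 7A C0 E2 28.
Read back as big-endian, the last byte is least significant, giving 0xD7B67AC0E228.
0xD7B67AC0E228 = 237178743480872.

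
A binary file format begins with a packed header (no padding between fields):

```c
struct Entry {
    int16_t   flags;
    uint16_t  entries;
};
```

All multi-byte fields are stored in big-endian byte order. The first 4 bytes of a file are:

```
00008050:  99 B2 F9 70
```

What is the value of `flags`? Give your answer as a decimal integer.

`flags` is the first field, at byte offset 0, occupying 2 bytes.
Bytes at offsets 0..1: 99 B2.
Big-endian stores the most-significant byte at the lowest address.
The bytes are already most-significant first: 0x99B2.
Top bit is set, so as a signed 16-bit value this is 0x99B2 − 2^16 = -26190.

-26190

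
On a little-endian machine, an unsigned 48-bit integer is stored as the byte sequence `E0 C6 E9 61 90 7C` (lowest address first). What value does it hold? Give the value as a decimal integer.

136959559845600

Little-endian stores the least-significant byte at the lowest address.
Reassemble most-significant byte first: 7C 90 61 E9 C6 E0 → 0x7C9061E9C6E0.
0x7C9061E9C6E0 = 136959559845600.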